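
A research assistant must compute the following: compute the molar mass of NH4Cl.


M(NH4Cl) = 1×14.01 + 4×1.008 + 1×35.45
= 14.01 + 4.03 + 35.45
= 53.49 g/mol

53.49 g/mol


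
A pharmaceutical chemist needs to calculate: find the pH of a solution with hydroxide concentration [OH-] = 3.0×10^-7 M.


pOH = -log10([OH-]) = -log10(3.0×10^-7)
= 7 - log10(3.0) = 6.52
pH = 14 - pOH = 14 - 6.52 = 7.48

7.48


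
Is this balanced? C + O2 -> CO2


Equation: C + O2 -> CO2
Check atoms: C: 1=1, O: 2=2
Balanced

Yes, balanced


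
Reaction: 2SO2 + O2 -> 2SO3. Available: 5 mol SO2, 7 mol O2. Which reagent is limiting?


Mole ratio available / coefficient:
  SO2: 5/2 = 2.500
  O2: 7/1 = 7.000
Smaller ratio is limiting.

SO2


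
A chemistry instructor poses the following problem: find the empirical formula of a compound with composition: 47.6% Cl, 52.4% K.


Assume 100 g sample. Moles of each element:
  Cl: 47.6/35.45 = 1.343 mol
  K: 52.4/39.1 = 1.34 mol
Divide by smallest (1.34):
  Cl: 1.343/1.34 = 1.0
  K: 1.34/1.34 = 1.0
Empirical formula: KCl

KCl


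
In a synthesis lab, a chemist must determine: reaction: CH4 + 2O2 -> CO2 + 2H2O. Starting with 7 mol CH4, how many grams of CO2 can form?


Mole ratio CO2:CH4 = 1:1
n(CO2) = 7 × 1/1 = 7.000 mol
mass = 7.000 × 44.01 = 308.07 g

308.07 g


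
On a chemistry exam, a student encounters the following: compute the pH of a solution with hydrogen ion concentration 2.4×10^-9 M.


pH = -log10([H+]) = -log10(2.4×10^-9)
= 9 - log10(2.4)
= 9 - 0.38
= 8.62

8.62


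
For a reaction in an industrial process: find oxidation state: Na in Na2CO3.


Group 1 metal: +1
Oxidation number: +1

+1


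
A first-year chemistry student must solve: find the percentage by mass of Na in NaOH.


M(NaOH) = 1×22.99 + 1×16.0 + 1×1.008 = 39.998 g/mol
Mass of Na = 1 × 22.99 = 22.99 g/mol
% Na = 22.99/39.998 × 100 = 57.48%

57.48%


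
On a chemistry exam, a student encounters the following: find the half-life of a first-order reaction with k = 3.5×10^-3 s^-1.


t½ = ln2/k = 0.693147/(3.5×10^-3 s^-1)
= 198.0 s

198.0 s


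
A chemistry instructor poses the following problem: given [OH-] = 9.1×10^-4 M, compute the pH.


pOH = -log10([OH-]) = -log10(9.1×10^-4)
= 4 - log10(9.1) = 3.04
pH = 14 - pOH = 14 - 3.04 = 10.96

10.96


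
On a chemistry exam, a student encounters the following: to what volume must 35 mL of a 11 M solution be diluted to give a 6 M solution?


C1V1 = C2V2
11 × 35 = 6 × V2
V2 = 385/6 = 64.17 mL

64.17 mL


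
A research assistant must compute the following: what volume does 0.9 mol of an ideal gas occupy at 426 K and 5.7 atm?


PV = nRT  (R = 0.08206 L·atm/(mol·K))
V = nRT/P = 0.9×0.08206×426/5.7
= 5.52 L

5.52 L


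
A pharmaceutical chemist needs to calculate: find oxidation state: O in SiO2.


O is usually -2
Oxidation number: -2

-2


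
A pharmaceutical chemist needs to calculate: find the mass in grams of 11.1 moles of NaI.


M(NaI) = 149.89 g/mol
mass = n × M = 11.1 × 149.89 = 1663.78 g

1663.78 g


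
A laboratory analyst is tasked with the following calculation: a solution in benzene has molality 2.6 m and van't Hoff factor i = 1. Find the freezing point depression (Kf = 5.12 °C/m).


ΔTf = Kf × m × i
= 5.12 × 2.6 × 1
= 13.312 °C

13.312 °C


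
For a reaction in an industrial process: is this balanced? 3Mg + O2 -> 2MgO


Equation: 3Mg + O2 -> 2MgO
Check atoms: Mg: 3≠2, O: 2=2
Not balanced

No, not balanced


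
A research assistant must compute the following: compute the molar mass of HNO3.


M(HNO3) = 1×1.008 + 1×14.01 + 3×16.0
= 1.01 + 14.01 + 48.0
= 63.02 g/mol

63.02 g/mol


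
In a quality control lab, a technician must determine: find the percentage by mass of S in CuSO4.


M(CuSO4) = 1×63.55 + 1×32.07 + 4×16.0 = 159.62 g/mol
Mass of S = 1 × 32.07 = 32.07 g/mol
% S = 32.07/159.62 × 100 = 20.09%

20.09%


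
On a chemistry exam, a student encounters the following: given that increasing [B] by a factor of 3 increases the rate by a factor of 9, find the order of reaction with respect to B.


rate ∝ [B]^n
3^n = 9 → n = 2
Order in B: 2

2


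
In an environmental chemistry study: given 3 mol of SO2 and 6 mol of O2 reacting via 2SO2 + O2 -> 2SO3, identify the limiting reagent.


Mole ratio available / coefficient:
  SO2: 3/2 = 1.500
  O2: 6/1 = 6.000
Smaller ratio is limiting.

SO2


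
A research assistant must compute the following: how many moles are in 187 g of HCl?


M(HCl) = 36.46 g/mol
n = mass/M = 187/36.46 = 5.1289 mol

5.1289 mol


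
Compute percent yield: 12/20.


% yield = actual/theoretical × 100
= 12/20 × 100
= 60.0%

60.0%


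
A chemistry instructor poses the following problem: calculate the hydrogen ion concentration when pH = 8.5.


[H+] = 10^(-pH) = 10^(-8.5)
= 3.16×10^-9 M

3.16×10^-9 M


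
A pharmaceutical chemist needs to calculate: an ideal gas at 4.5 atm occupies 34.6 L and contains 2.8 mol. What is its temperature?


PV = nRT  (R = 0.08206 L·atm/(mol·K))
T = PV/(nR) = 4.5×34.6/(2.8×0.08206)
= 155.70/0.229768
= 677.64 K

677.64 K


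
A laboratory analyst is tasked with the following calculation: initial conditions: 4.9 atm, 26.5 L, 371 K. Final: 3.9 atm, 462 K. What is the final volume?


P1V1/T1 = P2V2/T2
V2 = P1V1T2/(T1P2)
= 4.9×26.5×462/(371×3.9)
= 41.462 L

41.462 L


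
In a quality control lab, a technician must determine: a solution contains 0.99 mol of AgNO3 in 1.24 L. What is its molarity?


M = n/V = 0.99/1.24 = 0.798 mol/L

0.798 M


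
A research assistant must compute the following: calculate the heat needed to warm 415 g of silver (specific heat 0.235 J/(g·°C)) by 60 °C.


q = mcΔT = 415 × 0.235 × 60
= 5851.50 J

5851.50 J


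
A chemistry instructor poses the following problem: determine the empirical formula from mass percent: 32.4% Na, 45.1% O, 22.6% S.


Assume 100 g sample. Moles of each element:
  Na: 32.4/22.99 = 1.409 mol
  O: 45.1/16.0 = 2.819 mol
  S: 22.6/32.07 = 0.705 mol
Divide by smallest (0.705):
  Na: 1.409/0.705 = 2.0
  O: 2.819/0.705 = 4.0
  S: 0.705/0.705 = 1.0
Empirical formula: Na2SO4

Na2SO4


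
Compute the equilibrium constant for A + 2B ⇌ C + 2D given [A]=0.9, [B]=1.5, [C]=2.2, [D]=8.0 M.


Kc = [C][D]^2/([A][B]^2)
= (2.2^1 × 8.0^2)/(0.9^1 × 1.5^2)
= 140.8/2.025
= 69.53

69.53


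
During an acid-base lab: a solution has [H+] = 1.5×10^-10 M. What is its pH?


pH = -log10([H+]) = -log10(1.5×10^-10)
= 10 - log10(1.5)
= 10 - 0.18
= 9.82

9.82


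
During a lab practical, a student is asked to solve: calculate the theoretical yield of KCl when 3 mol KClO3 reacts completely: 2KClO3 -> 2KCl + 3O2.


Mole ratio KCl:KClO3 = 2:2
n(KCl) = 3 × 2/2 = 3.000 mol
mass = 3.000 × 74.55 = 223.65 g

223.65 g


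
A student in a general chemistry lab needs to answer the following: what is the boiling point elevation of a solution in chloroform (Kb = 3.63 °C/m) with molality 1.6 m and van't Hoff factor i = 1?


ΔTb = Kb × m × i
= 3.63 × 1.6 × 1
= 5.808 °C

5.808 °C


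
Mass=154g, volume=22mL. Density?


ρ = mass/volume
= 154/22
= 7.0 g/mL

7.0 g/mL


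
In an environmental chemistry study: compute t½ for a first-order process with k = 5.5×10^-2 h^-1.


t½ = ln2/k = 0.693147/(5.5×10^-2 h^-1)
= 12.60 h

12.60 h


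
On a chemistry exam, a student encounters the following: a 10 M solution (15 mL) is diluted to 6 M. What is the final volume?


C1V1 = C2V2
10 × 15 = 6 × V2
V2 = 150/6 = 25.0 mL

25.0 mL


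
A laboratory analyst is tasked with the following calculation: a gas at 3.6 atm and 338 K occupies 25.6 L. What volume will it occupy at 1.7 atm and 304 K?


P1V1/T1 = P2V2/T2
V2 = P1V1T2/(T1P2)
= 3.6×25.6×304/(338×1.7)
= 48.759 L

48.759 L


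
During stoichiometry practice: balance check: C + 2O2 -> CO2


Equation: C + 2O2 -> CO2
Check atoms: C: 1=1, O: 4≠2
Not balanced

No, not balanced


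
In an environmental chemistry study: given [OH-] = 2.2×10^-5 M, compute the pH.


pOH = -log10([OH-]) = -log10(2.2×10^-5)
= 5 - log10(2.2) = 4.66
pH = 14 - pOH = 14 - 4.66 = 9.34

9.34


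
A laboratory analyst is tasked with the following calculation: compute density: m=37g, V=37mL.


ρ = mass/volume
= 37/37
= 1.0 g/mL

1.0 g/mL


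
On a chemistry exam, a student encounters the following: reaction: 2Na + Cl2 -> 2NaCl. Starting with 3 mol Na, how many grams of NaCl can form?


Mole ratio NaCl:Na = 2:2
n(NaCl) = 3 × 2/2 = 3.000 mol
mass = 3.000 × 58.44 = 175.32 g

175.32 g


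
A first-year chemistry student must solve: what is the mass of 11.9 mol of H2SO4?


M(H2SO4) = 98.09 g/mol
mass = n × M = 11.9 × 98.09 = 1167.27 g

1167.27 g


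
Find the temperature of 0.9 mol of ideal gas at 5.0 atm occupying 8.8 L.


PV = nRT  (R = 0.08206 L·atm/(mol·K))
T = PV/(nR) = 5.0×8.8/(0.9×0.08206)
= 44.00/0.073854
= 595.77 K

595.77 K


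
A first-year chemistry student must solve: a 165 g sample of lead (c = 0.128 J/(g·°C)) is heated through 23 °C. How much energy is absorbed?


q = mcΔT = 165 × 0.128 × 23
= 485.76 J

485.76 J


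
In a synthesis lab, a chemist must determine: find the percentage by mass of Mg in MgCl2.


M(MgCl2) = 1×24.31 + 2×35.45 = 95.21 g/mol
Mass of Mg = 1 × 24.31 = 24.31 g/mol
% Mg = 24.31/95.21 × 100 = 25.53%

25.53%


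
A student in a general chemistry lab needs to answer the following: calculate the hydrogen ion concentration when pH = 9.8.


[H+] = 10^(-pH) = 10^(-9.8)
= 1.58×10^-10 M

1.58×10^-10 M


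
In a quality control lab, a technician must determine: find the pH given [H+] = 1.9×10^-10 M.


pH = -log10([H+]) = -log10(1.9×10^-10)
= 10 - log10(1.9)
= 10 - 0.28
= 9.72

9.72


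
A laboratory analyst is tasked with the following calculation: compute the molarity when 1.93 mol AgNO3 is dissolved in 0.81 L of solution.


M = n/V = 1.93/0.81 = 2.383 mol/L

2.383 M


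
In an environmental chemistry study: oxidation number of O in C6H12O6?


O is usually -2
Oxidation number: -2

-2


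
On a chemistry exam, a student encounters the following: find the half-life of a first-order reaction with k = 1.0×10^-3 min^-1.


t½ = ln2/k = 0.693147/(1.0×10^-3 min^-1)
= 693.1 min

693.1 min


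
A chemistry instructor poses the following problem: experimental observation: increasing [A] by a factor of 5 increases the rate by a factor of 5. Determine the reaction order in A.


rate ∝ [A]^n
5^n = 5 → n = 1
Order in A: 1

1


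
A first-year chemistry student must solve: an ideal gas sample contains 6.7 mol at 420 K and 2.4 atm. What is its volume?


PV = nRT  (R = 0.08206 L·atm/(mol·K))
V = nRT/P = 6.7×0.08206×420/2.4
= 96.215 L

96.215 L


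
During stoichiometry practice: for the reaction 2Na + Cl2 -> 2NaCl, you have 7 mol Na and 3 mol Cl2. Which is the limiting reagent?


Mole ratio available / coefficient:
  Na: 7/2 = 3.500
  Cl2: 3/1 = 3.000
Smaller ratio is limiting.

Cl2


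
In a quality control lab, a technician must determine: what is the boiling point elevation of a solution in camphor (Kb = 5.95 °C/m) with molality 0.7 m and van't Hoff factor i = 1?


ΔTb = Kb × m × i
= 5.95 × 0.7 × 1
= 4.165 °C

4.165 °C


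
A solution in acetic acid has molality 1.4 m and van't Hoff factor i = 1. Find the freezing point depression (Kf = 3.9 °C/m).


ΔTf = Kf × m × i
= 3.9 × 1.4 × 1
= 5.46 °C

5.46 °C


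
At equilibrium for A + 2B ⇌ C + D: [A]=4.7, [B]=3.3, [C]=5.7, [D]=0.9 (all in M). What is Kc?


Kc = [C][D]/([A][B]^2)
= (5.7^1 × 0.9^1)/(4.7^1 × 3.3^2)
= 5.13/51.183
= 0.1002

0.1002


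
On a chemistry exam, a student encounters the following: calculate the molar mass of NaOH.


M(NaOH) = 1×22.99 + 1×16.0 + 1×1.008
= 22.99 + 16.0 + 1.01
= 40.0 g/mol

40.0 g/mol


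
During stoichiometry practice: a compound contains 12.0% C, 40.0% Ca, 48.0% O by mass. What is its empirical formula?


Assume 100 g sample. Moles of each element:
  C: 12.0/12.01 = 0.999 mol
  Ca: 40.0/40.08 = 0.998 mol
  O: 48.0/16.0 = 3.0 mol
Divide by smallest (0.998):
  C: 0.999/0.998 = 1.0
  Ca: 0.998/0.998 = 1.0
  O: 3.0/0.998 = 3.01
Empirical formula: CaCO3

CaCO3


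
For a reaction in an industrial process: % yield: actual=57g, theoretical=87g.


% yield = actual/theoretical × 100
= 57/87 × 100
= 65.52%

65.52%


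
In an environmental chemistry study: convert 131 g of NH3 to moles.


M(NH3) = 17.03 g/mol
n = mass/M = 131/17.03 = 7.6923 mol

7.6923 mol


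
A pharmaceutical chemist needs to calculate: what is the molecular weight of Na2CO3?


M(Na2CO3) = 2×22.99 + 1×12.01 + 3×16.0
= 45.98 + 12.01 + 48.0
= 105.99 g/mol

105.99 g/mol


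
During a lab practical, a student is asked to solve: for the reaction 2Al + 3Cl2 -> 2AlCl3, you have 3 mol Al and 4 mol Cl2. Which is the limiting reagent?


Mole ratio available / coefficient:
  Al: 3/2 = 1.500
  Cl2: 4/3 = 1.333
Smaller ratio is limiting.

Cl2


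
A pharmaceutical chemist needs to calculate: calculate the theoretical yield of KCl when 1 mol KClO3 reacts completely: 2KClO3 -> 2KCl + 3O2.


Mole ratio KCl:KClO3 = 2:2
n(KCl) = 1 × 2/2 = 1.000 mol
mass = 1.000 × 74.55 = 74.55 g

74.55 g


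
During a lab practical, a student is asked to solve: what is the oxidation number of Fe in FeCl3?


x + 3(-1) = 0, so x = +3
Oxidation number: +3

+3


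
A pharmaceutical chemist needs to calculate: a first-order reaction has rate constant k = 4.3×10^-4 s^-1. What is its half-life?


t½ = ln2/k = 0.693147/(4.3×10^-4 s^-1)
= 1612 s

1612 s


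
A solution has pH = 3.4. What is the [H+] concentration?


[H+] = 10^(-pH) = 10^(-3.4)
= 3.98×10^-4 M

3.98×10^-4 M


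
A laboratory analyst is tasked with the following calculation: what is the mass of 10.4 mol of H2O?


M(H2O) = 18.02 g/mol
mass = n × M = 10.4 × 18.02 = 187.41 g

187.41 g


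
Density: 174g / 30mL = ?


ρ = mass/volume
= 174/30
= 5.8 g/mL

5.8 g/mL


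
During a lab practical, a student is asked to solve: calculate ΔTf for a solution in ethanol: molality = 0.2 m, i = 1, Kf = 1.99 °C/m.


ΔTf = Kf × m × i
= 1.99 × 0.2 × 1
= 0.398 °C

0.398 °C


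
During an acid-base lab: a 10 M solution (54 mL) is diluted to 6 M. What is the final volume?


C1V1 = C2V2
10 × 54 = 6 × V2
V2 = 540/6 = 90.0 mL

90.0 mL


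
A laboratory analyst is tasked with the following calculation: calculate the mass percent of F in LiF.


M(LiF) = 1×6.94 + 1×19.0 = 25.94 g/mol
Mass of F = 1 × 19.0 = 19.00 g/mol
% F = 19.00/25.94 × 100 = 73.25%

73.25%


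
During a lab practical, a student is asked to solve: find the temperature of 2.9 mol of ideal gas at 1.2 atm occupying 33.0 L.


PV = nRT  (R = 0.08206 L·atm/(mol·K))
T = PV/(nR) = 1.2×33.0/(2.9×0.08206)
= 39.60/0.237974
= 166.40 K

166.40 K


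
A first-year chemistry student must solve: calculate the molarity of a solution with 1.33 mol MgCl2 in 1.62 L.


M = n/V = 1.33/1.62 = 0.821 mol/L

0.821 M


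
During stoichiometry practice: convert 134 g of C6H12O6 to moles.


M(C6H12O6) = 180.16 g/mol
n = mass/M = 134/180.16 = 0.7438 mol

0.7438 mol


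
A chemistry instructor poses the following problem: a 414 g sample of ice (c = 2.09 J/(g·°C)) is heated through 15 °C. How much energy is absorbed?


q = mcΔT = 414 × 2.09 × 15
= 12978.90 J

12978.90 J


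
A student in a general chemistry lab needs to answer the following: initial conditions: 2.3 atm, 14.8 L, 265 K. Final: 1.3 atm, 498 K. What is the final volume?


P1V1/T1 = P2V2/T2
V2 = P1V1T2/(T1P2)
= 2.3×14.8×498/(265×1.3)
= 49.207 L

49.207 L


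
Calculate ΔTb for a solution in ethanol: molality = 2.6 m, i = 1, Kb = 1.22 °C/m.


ΔTb = Kb × m × i
= 1.22 × 2.6 × 1
= 3.172 °C

3.172 °C


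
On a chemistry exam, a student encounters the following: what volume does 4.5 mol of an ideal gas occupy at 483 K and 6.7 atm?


PV = nRT  (R = 0.08206 L·atm/(mol·K))
V = nRT/P = 4.5×0.08206×483/6.7
= 26.621 L

26.621 L


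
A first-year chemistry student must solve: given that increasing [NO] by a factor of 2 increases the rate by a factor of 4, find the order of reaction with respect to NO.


rate ∝ [NO]^n
2^n = 4 → n = 2
Order in NO: 2

2


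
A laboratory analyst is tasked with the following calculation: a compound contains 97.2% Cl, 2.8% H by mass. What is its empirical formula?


Assume 100 g sample. Moles of each element:
  Cl: 97.2/35.45 = 2.742 mol
  H: 2.8/1.008 = 2.778 mol
Divide by smallest (2.742):
  Cl: 2.742/2.742 = 1.0
  H: 2.778/2.742 = 1.01
Empirical formula: HCl

HCl


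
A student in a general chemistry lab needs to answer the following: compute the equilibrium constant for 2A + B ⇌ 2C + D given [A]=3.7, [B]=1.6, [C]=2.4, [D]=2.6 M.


Kc = [C]^2[D]/([A]^2[B])
= (2.4^2 × 2.6^1)/(3.7^2 × 1.6^1)
= 14.976/21.904
= 0.6837

0.6837


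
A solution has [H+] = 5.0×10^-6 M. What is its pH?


pH = -log10([H+]) = -log10(5.0×10^-6)
= 6 - log10(5.0)
= 6 - 0.7
= 5.3

5.3


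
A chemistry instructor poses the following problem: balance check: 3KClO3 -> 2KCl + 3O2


Equation: 3KClO3 -> 2KCl + 3O2
Check atoms: Cl: 3≠2, K: 3≠2, O: 9≠6
Not balanced

No, not balanced


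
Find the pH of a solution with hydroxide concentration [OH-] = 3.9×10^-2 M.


pOH = -log10([OH-]) = -log10(3.9×10^-2)
= 2 - log10(3.9) = 1.41
pH = 14 - pOH = 14 - 1.41 = 12.59

12.59


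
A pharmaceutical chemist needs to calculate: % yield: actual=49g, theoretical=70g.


% yield = actual/theoretical × 100
= 49/70 × 100
= 70.0%

70.0%


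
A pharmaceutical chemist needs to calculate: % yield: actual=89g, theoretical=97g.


% yield = actual/theoretical × 100
= 89/97 × 100
= 91.75%

91.75%


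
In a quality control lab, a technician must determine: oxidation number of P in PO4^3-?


x + 4(-2) = -3, so x = +5
Oxidation number: +5

+5


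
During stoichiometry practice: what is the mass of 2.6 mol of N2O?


M(N2O) = 44.02 g/mol
mass = n × M = 2.6 × 44.02 = 114.45 g

114.45 g


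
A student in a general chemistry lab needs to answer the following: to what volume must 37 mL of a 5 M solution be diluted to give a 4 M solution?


C1V1 = C2V2
5 × 37 = 4 × V2
V2 = 185/4 = 46.25 mL

46.25 mL


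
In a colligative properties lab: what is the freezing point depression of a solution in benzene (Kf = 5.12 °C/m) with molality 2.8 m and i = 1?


ΔTf = Kf × m × i
= 5.12 × 2.8 × 1
= 14.336 °C

14.336 °C


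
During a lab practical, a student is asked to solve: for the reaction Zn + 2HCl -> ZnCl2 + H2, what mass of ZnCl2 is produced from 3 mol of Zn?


Mole ratio ZnCl2:Zn = 1:1
n(ZnCl2) = 3 × 1/1 = 3.000 mol
mass = 3.000 × 136.28 = 408.84 g

408.84 g


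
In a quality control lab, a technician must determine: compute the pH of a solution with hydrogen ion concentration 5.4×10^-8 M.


pH = -log10([H+]) = -log10(5.4×10^-8)
= 8 - log10(5.4)
= 8 - 0.73
= 7.27

7.27


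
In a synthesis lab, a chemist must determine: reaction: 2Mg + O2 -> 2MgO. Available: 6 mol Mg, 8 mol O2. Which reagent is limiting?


Mole ratio available / coefficient:
  Mg: 6/2 = 3.000
  O2: 8/1 = 8.000
Smaller ratio is limiting.

Mg


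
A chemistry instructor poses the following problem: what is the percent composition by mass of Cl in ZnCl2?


M(ZnCl2) = 1×65.38 + 2×35.45 = 136.28 g/mol
Mass of Cl = 2 × 35.45 = 70.90 g/mol
% Cl = 70.90/136.28 × 100 = 52.03%

52.03%


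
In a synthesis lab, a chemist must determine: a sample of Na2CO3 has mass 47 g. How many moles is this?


M(Na2CO3) = 105.99 g/mol
n = mass/M = 47/105.99 = 0.4434 mol

0.4434 mol


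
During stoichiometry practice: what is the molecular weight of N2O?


M(N2O) = 2×14.01 + 1×16.0
= 28.02 + 16.0
= 44.02 g/mol

44.02 g/mol


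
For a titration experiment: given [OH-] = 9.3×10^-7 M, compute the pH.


pOH = -log10([OH-]) = -log10(9.3×10^-7)
= 7 - log10(9.3) = 6.03
pH = 14 - pOH = 14 - 6.03 = 7.97

7.97


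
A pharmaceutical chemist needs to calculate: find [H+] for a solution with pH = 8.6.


[H+] = 10^(-pH) = 10^(-8.6)
= 2.51×10^-9 M

2.51×10^-9 M


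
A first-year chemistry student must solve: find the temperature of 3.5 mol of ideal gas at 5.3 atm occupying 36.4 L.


PV = nRT  (R = 0.08206 L·atm/(mol·K))
T = PV/(nR) = 5.3×36.4/(3.5×0.08206)
= 192.92/0.287210
= 671.70 K

671.70 K


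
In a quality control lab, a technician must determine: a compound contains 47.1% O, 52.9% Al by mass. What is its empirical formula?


Assume 100 g sample. Moles of each element:
  O: 47.1/16.0 = 2.944 mol
  Al: 52.9/26.98 = 1.961 mol
Divide by smallest (1.961):
  O: 2.944/1.961 = 1.5
  Al: 1.961/1.961 = 1.0
Multiply all ratios by 2 to obtain whole numbers.
Empirical formula: Al2O3

Al2O3


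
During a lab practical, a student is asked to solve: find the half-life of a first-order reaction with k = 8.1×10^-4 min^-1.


t½ = ln2/k = 0.693147/(8.1×10^-4 min^-1)
= 855.7 min

855.7 min


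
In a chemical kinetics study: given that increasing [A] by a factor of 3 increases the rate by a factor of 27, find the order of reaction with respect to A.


rate ∝ [A]^n
3^n = 27 → n = 3
Order in A: 3

3


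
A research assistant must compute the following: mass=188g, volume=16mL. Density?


ρ = mass/volume
= 188/16
= 11.75 g/mL

11.75 g/mL


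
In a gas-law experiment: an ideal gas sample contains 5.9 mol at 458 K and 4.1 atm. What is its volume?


PV = nRT  (R = 0.08206 L·atm/(mol·K))
V = nRT/P = 5.9×0.08206×458/4.1
= 54.084 L

54.084 L


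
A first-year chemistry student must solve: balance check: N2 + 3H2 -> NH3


Equation: N2 + 3H2 -> NH3
Check atoms: H: 6≠3, N: 2≠1
Not balanced

No, not balanced


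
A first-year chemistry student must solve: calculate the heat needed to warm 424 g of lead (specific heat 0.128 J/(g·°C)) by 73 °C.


q = mcΔT = 424 × 0.128 × 73
= 3961.86 J

3961.86 J


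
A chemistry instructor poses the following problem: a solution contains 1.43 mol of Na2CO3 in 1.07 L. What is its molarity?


M = n/V = 1.43/1.07 = 1.336 mol/L

1.336 M


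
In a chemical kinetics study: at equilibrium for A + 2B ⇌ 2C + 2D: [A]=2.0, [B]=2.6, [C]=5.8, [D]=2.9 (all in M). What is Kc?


Kc = [C]^2[D]^2/([A][B]^2)
= (5.8^2 × 2.9^2)/(2.0^1 × 2.6^2)
= 282.9124/13.52
= 20.93

20.93


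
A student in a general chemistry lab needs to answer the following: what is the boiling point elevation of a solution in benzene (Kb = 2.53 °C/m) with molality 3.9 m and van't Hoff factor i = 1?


ΔTb = Kb × m × i
= 2.53 × 3.9 × 1
= 9.867 °C

9.867 °C


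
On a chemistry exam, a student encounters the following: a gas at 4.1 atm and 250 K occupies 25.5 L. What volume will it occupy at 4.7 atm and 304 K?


P1V1/T1 = P2V2/T2
V2 = P1V1T2/(T1P2)
= 4.1×25.5×304/(250×4.7)
= 27.05 L

27.05 L


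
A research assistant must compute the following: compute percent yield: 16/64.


% yield = actual/theoretical × 100
= 16/64 × 100
= 25.0%

25.0%


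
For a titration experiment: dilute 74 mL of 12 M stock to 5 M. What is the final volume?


C1V1 = C2V2
12 × 74 = 5 × V2
V2 = 888/5 = 177.6 mL

177.6 mL


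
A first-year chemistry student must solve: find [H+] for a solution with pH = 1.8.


[H+] = 10^(-pH) = 10^(-1.8)
= 1.58×10^-2 M

1.58×10^-2 M


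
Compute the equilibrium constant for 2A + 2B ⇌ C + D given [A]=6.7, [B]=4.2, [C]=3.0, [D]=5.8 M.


Kc = [C][D]/([A]^2[B]^2)
= (3.0^1 × 5.8^1)/(6.7^2 × 4.2^2)
= 17.4/791.8596
= 0.02197

0.02197


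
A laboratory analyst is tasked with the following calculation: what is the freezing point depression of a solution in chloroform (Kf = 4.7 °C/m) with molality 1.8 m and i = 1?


ΔTf = Kf × m × i
= 4.7 × 1.8 × 1
= 8.46 °C

8.46 °C


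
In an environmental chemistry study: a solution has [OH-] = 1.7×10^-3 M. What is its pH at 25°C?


pOH = -log10([OH-]) = -log10(1.7×10^-3)
= 3 - log10(1.7) = 2.77
pH = 14 - pOH = 14 - 2.77 = 11.23

11.23


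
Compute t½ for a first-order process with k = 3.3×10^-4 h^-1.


t½ = ln2/k = 0.693147/(3.3×10^-4 h^-1)
= 2100 h

2100 h


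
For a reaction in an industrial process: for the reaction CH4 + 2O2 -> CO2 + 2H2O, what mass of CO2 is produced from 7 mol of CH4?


Mole ratio CO2:CH4 = 1:1
n(CO2) = 7 × 1/1 = 7.000 mol
mass = 7.000 × 44.01 = 308.07 g

308.07 g


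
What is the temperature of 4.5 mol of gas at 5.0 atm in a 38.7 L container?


PV = nRT  (R = 0.08206 L·atm/(mol·K))
T = PV/(nR) = 5.0×38.7/(4.5×0.08206)
= 193.50/0.369270
= 524.01 K

524.01 K


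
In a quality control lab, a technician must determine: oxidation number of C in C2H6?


2x + 6(+1) = 0, so x = -3
Oxidation number: -3

-3


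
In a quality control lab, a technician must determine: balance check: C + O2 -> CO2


Equation: C + O2 -> CO2
Check atoms: C: 1=1, O: 2=2
Balanced

Yes, balanced


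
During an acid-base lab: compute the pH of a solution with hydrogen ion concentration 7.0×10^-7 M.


pH = -log10([H+]) = -log10(7.0×10^-7)
= 7 - log10(7.0)
= 7 - 0.85
= 6.15

6.15


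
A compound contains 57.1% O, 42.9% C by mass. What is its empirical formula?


Assume 100 g sample. Moles of each element:
  O: 57.1/16.0 = 3.569 mol
  C: 42.9/12.01 = 3.572 mol
Divide by smallest (3.569):
  O: 3.569/3.569 = 1.0
  C: 3.572/3.569 = 1.0
Empirical formula: CO

CO


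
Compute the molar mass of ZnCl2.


M(ZnCl2) = 1×65.38 + 2×35.45
= 65.38 + 70.9
= 136.28 g/mol

136.28 g/mol


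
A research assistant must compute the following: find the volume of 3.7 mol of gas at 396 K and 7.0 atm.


PV = nRT  (R = 0.08206 L·atm/(mol·K))
V = nRT/P = 3.7×0.08206×396/7.0
= 17.176 L

17.176 L


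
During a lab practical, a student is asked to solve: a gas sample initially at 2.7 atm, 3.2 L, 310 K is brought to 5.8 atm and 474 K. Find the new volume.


P1V1/T1 = P2V2/T2
V2 = P1V1T2/(T1P2)
= 2.7×3.2×474/(310×5.8)
= 2.278 L

2.278 L


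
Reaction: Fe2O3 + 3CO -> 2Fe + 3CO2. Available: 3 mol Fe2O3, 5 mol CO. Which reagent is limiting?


Mole ratio available / coefficient:
  Fe2O3: 3/1 = 3.000
  CO: 5/3 = 1.667
Smaller ratio is limiting.

CO


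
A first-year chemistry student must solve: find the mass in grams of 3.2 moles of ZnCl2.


M(ZnCl2) = 136.28 g/mol
mass = n × M = 3.2 × 136.28 = 436.10 g

436.10 g


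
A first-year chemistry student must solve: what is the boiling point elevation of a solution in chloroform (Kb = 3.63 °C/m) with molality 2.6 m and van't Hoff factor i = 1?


ΔTb = Kb × m × i
= 3.63 × 2.6 × 1
= 9.438 °C

9.438 °C


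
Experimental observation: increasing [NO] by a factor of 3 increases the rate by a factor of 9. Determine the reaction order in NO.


rate ∝ [NO]^n
3^n = 9 → n = 2
Order in NO: 2

2


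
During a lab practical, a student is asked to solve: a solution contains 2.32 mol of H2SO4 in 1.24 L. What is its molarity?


M = n/V = 2.32/1.24 = 1.871 mol/L

1.871 M


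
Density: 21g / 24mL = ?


ρ = mass/volume
= 21/24
= 0.875 g/mL

0.875 g/mL


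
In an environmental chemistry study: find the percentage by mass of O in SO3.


M(SO3) = 1×32.07 + 3×16.0 = 80.07 g/mol
Mass of O = 3 × 16.0 = 48.00 g/mol
% O = 48.00/80.07 × 100 = 59.95%

59.95%


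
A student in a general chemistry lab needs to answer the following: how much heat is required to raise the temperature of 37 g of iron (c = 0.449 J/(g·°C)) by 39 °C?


q = mcΔT = 37 × 0.449 × 39
= 647.91 J

647.91 J


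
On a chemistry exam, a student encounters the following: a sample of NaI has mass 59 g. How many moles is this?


M(NaI) = 149.89 g/mol
n = mass/M = 59/149.89 = 0.3936 mol

0.3936 mol


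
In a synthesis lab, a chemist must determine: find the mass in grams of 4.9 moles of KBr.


M(KBr) = 119.0 g/mol
mass = n × M = 4.9 × 119.0 = 583.10 g

583.10 g


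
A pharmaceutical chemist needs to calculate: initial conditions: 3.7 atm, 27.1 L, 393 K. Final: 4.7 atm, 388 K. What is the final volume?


P1V1/T1 = P2V2/T2
V2 = P1V1T2/(T1P2)
= 3.7×27.1×388/(393×4.7)
= 21.063 L

21.063 L


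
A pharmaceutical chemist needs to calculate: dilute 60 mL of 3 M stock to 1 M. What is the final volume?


C1V1 = C2V2
3 × 60 = 1 × V2
V2 = 180/1 = 180.0 mL

180.0 mL


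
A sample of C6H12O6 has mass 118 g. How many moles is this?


M(C6H12O6) = 180.16 g/mol
n = mass/M = 118/180.16 = 0.655 mol

0.655 mol


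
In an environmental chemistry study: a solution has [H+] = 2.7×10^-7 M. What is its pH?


pH = -log10([H+]) = -log10(2.7×10^-7)
= 7 - log10(2.7)
= 7 - 0.43
= 6.57

6.57


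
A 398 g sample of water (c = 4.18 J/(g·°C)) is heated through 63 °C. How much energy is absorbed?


q = mcΔT = 398 × 4.18 × 63
= 104809.32 J

104809.32 J


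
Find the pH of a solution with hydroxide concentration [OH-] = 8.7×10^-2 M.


pOH = -log10([OH-]) = -log10(8.7×10^-2)
= 2 - log10(8.7) = 1.06
pH = 14 - pOH = 14 - 1.06 = 12.94

12.94


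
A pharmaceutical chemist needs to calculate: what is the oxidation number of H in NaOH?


H is +1 with nonmetals
Oxidation number: +1

+1


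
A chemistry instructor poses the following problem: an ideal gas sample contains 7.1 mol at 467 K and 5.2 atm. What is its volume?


PV = nRT  (R = 0.08206 L·atm/(mol·K))
V = nRT/P = 7.1×0.08206×467/5.2
= 52.324 L

52.324 L


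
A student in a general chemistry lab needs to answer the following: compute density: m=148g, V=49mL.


ρ = mass/volume
= 148/49
= 3.02 g/mL

3.02 g/mL


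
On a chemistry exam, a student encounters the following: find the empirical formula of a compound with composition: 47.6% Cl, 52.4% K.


Assume 100 g sample. Moles of each element:
  Cl: 47.6/35.45 = 1.343 mol
  K: 52.4/39.1 = 1.34 mol
Divide by smallest (1.34):
  Cl: 1.343/1.34 = 1.0
  K: 1.34/1.34 = 1.0
Empirical formula: KCl

KCl


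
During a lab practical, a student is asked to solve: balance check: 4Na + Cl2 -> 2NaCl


Equation: 4Na + Cl2 -> 2NaCl
Check atoms: Cl: 2=2, Na: 4≠2
Not balanced

No, not balanced


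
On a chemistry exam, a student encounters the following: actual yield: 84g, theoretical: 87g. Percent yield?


% yield = actual/theoretical × 100
= 84/87 × 100
= 96.55%

96.55%


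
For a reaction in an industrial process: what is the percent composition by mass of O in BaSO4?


M(BaSO4) = 1×137.33 + 1×32.07 + 4×16.0 = 233.40 g/mol
Mass of O = 4 × 16.0 = 64.00 g/mol
% O = 64.00/233.40 × 100 = 27.42%

27.42%


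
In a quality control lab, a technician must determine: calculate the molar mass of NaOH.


M(NaOH) = 1×22.99 + 1×16.0 + 1×1.008
= 22.99 + 16.0 + 1.01
= 40.0 g/mol

40.0 g/mol


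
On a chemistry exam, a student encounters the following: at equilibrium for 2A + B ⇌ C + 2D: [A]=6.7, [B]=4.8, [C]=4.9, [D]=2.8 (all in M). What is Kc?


Kc = [C][D]^2/([A]^2[B])
= (4.9^1 × 2.8^2)/(6.7^2 × 4.8^1)
= 38.416/215.472
= 0.1783

0.1783


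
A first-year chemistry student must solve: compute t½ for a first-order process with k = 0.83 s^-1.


t½ = ln2/k = 0.693147/(0.83 s^-1)
= 0.8351 s

0.8351 s


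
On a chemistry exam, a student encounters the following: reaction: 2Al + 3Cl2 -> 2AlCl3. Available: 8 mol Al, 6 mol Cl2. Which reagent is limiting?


Mole ratio available / coefficient:
  Al: 8/2 = 4.000
  Cl2: 6/3 = 2.000
Smaller ratio is limiting.

Cl2


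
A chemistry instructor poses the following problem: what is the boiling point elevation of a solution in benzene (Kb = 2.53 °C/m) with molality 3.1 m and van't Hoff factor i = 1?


ΔTb = Kb × m × i
= 2.53 × 3.1 × 1
= 7.843 °C

7.843 °C


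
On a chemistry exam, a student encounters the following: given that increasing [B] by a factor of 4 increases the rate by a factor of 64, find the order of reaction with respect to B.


rate ∝ [B]^n
4^n = 64 → n = 3
Order in B: 3

3


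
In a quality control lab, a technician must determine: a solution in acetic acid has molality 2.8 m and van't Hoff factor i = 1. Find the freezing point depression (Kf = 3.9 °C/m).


ΔTf = Kf × m × i
= 3.9 × 2.8 × 1
= 10.92 °C

10.92 °C


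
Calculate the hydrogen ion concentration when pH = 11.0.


[H+] = 10^(-pH) = 10^(-11.0)
= 1.0×10^-11 M

1.0×10^-11 M


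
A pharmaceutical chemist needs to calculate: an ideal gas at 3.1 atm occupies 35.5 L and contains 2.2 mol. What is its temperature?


PV = nRT  (R = 0.08206 L·atm/(mol·K))
T = PV/(nR) = 3.1×35.5/(2.2×0.08206)
= 110.05/0.180532
= 609.59 K

609.59 K


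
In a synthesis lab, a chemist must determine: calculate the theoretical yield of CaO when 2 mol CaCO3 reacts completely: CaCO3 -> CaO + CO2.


Mole ratio CaO:CaCO3 = 1:1
n(CaO) = 2 × 1/1 = 2.000 mol
mass = 2.000 × 56.08 = 112.16 g

112.16 g


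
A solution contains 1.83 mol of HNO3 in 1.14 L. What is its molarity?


M = n/V = 1.83/1.14 = 1.605 mol/L

1.605 M


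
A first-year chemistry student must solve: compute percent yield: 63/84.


% yield = actual/theoretical × 100
= 63/84 × 100
= 75.0%

75.0%


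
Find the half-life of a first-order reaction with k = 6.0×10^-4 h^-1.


t½ = ln2/k = 0.693147/(6.0×10^-4 h^-1)
= 1155 h

1155 h


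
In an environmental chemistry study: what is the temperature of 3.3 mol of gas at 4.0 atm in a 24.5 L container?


PV = nRT  (R = 0.08206 L·atm/(mol·K))
T = PV/(nR) = 4.0×24.5/(3.3×0.08206)
= 98.00/0.270798
= 361.89 K

361.89 K


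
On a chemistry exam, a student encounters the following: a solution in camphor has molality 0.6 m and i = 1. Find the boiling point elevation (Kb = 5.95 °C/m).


ΔTb = Kb × m × i
= 5.95 × 0.6 × 1
= 3.57 °C

3.57 °C


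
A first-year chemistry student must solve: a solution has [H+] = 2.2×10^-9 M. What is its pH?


pH = -log10([H+]) = -log10(2.2×10^-9)
= 9 - log10(2.2)
= 9 - 0.34
= 8.66

8.66


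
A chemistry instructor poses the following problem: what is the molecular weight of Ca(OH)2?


M(Ca(OH)2) = 1×40.08 + 2×16.0 + 2×1.008
= 40.08 + 32.0 + 2.02
= 74.1 g/mol

74.1 g/mol


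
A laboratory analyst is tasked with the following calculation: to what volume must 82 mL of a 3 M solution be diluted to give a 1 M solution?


C1V1 = C2V2
3 × 82 = 1 × V2
V2 = 246/1 = 246.0 mL

246.0 mL


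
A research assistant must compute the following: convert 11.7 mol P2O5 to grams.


M(P2O5) = 141.94 g/mol
mass = n × M = 11.7 × 141.94 = 1660.70 g

1660.70 g


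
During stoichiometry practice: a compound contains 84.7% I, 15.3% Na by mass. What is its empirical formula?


Assume 100 g sample. Moles of each element:
  I: 84.7/126.9 = 0.667 mol
  Na: 15.3/22.99 = 0.666 mol
Divide by smallest (0.666):
  I: 0.667/0.666 = 1.0
  Na: 0.666/0.666 = 1.0
Empirical formula: NaI

NaI


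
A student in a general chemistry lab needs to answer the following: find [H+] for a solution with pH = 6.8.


[H+] = 10^(-pH) = 10^(-6.8)
= 1.58×10^-7 M

1.58×10^-7 M


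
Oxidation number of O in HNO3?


O is usually -2
Oxidation number: -2

-2


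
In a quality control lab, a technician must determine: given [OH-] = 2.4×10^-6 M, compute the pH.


pOH = -log10([OH-]) = -log10(2.4×10^-6)
= 6 - log10(2.4) = 5.62
pH = 14 - pOH = 14 - 5.62 = 8.38

8.38


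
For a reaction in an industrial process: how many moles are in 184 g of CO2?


M(CO2) = 44.01 g/mol
n = mass/M = 184/44.01 = 4.1809 mol

4.1809 mol


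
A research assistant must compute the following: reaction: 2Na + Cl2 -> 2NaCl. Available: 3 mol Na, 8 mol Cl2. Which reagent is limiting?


Mole ratio available / coefficient:
  Na: 3/2 = 1.500
  Cl2: 8/1 = 8.000
Smaller ratio is limiting.

Na


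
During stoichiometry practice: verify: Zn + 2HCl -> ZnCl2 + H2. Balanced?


Equation: Zn + 2HCl -> ZnCl2 + H2
Check atoms: Cl: 2=2, H: 2=2, Zn: 1=1
Balanced

Yes, balanced


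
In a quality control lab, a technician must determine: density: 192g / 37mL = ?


ρ = mass/volume
= 192/37
= 5.189 g/mL

5.189 g/mL


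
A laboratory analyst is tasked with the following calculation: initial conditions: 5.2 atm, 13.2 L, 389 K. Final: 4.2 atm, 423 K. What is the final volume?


P1V1/T1 = P2V2/T2
V2 = P1V1T2/(T1P2)
= 5.2×13.2×423/(389×4.2)
= 17.771 L

17.771 L


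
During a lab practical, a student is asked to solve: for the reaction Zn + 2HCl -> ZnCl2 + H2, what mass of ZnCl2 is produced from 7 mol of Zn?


Mole ratio ZnCl2:Zn = 1:1
n(ZnCl2) = 7 × 1/1 = 7.000 mol
mass = 7.000 × 136.28 = 953.96 g

953.96 g


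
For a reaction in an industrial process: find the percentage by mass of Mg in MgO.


M(MgO) = 1×24.31 + 1×16.0 = 40.31 g/mol
Mass of Mg = 1 × 24.31 = 24.31 g/mol
% Mg = 24.31/40.31 × 100 = 60.31%

60.31%


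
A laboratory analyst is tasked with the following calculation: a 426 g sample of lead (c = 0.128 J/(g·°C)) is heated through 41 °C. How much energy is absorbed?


q = mcΔT = 426 × 0.128 × 41
= 2235.65 J

2235.65 J


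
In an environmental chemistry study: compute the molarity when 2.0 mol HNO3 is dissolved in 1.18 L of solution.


M = n/V = 2.0/1.18 = 1.695 mol/L

1.695 M


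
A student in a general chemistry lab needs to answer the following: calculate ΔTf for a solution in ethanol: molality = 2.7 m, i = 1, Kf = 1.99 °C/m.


ΔTf = Kf × m × i
= 1.99 × 2.7 × 1
= 5.373 °C

5.373 °C


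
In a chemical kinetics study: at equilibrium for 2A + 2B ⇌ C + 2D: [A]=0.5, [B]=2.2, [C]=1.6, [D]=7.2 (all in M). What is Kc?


Kc = [C][D]^2/([A]^2[B]^2)
= (1.6^1 × 7.2^2)/(0.5^2 × 2.2^2)
= 82.944/1.21
= 68.55

68.55


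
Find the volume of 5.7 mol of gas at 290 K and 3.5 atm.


PV = nRT  (R = 0.08206 L·atm/(mol·K))
V = nRT/P = 5.7×0.08206×290/3.5
= 38.756 L

38.756 L


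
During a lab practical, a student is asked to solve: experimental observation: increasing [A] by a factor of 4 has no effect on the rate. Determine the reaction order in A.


rate ∝ [A]^n
rate ∝ [A]^0
Order in A: 0

0


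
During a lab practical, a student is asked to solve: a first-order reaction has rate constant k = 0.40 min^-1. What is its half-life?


t½ = ln2/k = 0.693147/(0.40 min^-1)
= 1.733 min

1.733 min


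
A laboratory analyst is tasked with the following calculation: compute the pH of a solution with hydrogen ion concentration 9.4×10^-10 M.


pH = -log10([H+]) = -log10(9.4×10^-10)
= 10 - log10(9.4)
= 10 - 0.97
= 9.03

9.03


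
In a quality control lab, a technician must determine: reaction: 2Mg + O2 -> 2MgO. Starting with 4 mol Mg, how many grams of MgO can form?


Mole ratio MgO:Mg = 2:2
n(MgO) = 4 × 2/2 = 4.000 mol
mass = 4.000 × 40.31 = 161.24 g

161.24 g


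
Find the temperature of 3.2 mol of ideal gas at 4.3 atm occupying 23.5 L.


PV = nRT  (R = 0.08206 L·atm/(mol·K))
T = PV/(nR) = 4.3×23.5/(3.2×0.08206)
= 101.05/0.262592
= 384.82 K

384.82 K


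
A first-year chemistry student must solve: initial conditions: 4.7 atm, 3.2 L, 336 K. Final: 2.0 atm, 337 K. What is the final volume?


P1V1/T1 = P2V2/T2
V2 = P1V1T2/(T1P2)
= 4.7×3.2×337/(336×2.0)
= 7.542 L

7.542 L


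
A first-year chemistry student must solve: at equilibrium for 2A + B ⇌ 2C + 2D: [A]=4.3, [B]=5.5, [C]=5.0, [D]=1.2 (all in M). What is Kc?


Kc = [C]^2[D]^2/([A]^2[B])
= (5.0^2 × 1.2^2)/(4.3^2 × 5.5^1)
= 36/101.695
= 0.3540

0.3540
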